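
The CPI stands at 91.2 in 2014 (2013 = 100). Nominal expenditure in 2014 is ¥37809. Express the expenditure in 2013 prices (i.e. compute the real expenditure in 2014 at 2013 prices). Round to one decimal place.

Real = Nominal ÷ (Index/100) = 37809 ÷ (91.2/100)
     = 37809 ÷ 0.912 = 41457.2368

41457.2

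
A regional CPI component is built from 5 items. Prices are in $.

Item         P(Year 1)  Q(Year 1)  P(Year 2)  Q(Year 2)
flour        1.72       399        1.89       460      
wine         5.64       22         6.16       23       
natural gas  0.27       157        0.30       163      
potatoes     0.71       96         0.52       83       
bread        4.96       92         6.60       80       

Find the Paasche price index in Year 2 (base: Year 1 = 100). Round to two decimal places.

114.82

Paasche price index uses current-period quantities as weights.
ΣP(Year 2)·Q(Year 2) = 1.89×460 + 6.16×23 + 0.30×163 + 0.52×83 + 6.60×80 = 869.4 + 141.68 + 48.9 + 43.16 + 528 = 1631.14
ΣP(Year 1)·Q(Year 2) = 1.72×460 + 5.64×23 + 0.27×163 + 0.71×83 + 4.96×80 = 791.2 + 129.72 + 44.01 + 58.93 + 396.8 = 1420.66
Index = 1631.14 / 1420.66 × 100 = 114.8156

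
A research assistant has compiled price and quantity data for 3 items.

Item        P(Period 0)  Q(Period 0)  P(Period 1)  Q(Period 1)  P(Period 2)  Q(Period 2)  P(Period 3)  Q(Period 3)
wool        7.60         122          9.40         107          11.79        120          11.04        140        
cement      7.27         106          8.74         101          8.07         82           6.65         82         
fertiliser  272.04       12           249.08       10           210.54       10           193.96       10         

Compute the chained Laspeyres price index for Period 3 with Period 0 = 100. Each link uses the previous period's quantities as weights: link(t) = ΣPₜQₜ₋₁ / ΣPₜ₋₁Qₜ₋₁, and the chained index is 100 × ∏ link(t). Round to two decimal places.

88.75

Link Period 0→Period 1:
ΣP(Period 1)Q(Period 0) = 9.40×122 + 8.74×106 + 249.08×12 = 1146.8 + 926.44 + 2988.96 = 5062.2
ΣP(Period 0)Q(Period 0) = 7.60×122 + 7.27×106 + 272.04×12 = 927.2 + 770.62 + 3264.48 = 4962.3
link = 5062.2/4962.3 = 1.020132
Link Period 1→Period 2:
ΣP(Period 2)Q(Period 1) = 11.79×107 + 8.07×101 + 210.54×10 = 1261.53 + 815.07 + 2105.4 = 4182
ΣP(Period 1)Q(Period 1) = 9.40×107 + 8.74×101 + 249.08×10 = 1005.8 + 882.74 + 2490.8 = 4379.34
link = 4182/4379.34 = 0.954938
Link Period 2→Period 3:
ΣP(Period 3)Q(Period 2) = 11.04×120 + 6.65×82 + 193.96×10 = 1324.8 + 545.3 + 1939.6 = 3809.7
ΣP(Period 2)Q(Period 2) = 11.79×120 + 8.07×82 + 210.54×10 = 1414.8 + 661.74 + 2105.4 = 4181.94
link = 3809.7/4181.94 = 0.910989
Chained index = 100 × 1.020132 × 0.954938 × 0.910989 = 88.7452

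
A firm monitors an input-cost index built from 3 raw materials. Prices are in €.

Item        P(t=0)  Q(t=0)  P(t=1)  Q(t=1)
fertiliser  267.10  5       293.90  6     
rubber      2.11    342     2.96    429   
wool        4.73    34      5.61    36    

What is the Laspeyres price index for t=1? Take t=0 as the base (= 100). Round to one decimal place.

120.5

Laspeyres price index uses base-period quantities as weights.
ΣP(t=1)·Q(t=0) = 293.90×5 + 2.96×342 + 5.61×34 = 1469.5 + 1012.32 + 190.74 = 2672.56
ΣP(t=0)·Q(t=0) = 267.10×5 + 2.11×342 + 4.73×34 = 1335.5 + 721.62 + 160.82 = 2217.94
Index = 2672.56 / 2217.94 × 100 = 120.4974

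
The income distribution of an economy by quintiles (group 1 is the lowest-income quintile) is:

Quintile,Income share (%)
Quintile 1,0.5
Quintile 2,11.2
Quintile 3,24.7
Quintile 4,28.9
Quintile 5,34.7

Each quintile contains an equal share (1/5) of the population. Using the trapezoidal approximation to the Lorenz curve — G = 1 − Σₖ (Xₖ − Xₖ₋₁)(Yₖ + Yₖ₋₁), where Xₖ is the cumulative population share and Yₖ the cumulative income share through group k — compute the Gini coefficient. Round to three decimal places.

0.344

Cumulative income shares Yₖ: 0.0050, 0.1170, 0.3640, 0.6530, 1.0000
Σ (Xₖ−Xₖ₋₁)(Yₖ+Yₖ₋₁) = (1/5)(0.0050+0.0000) + (1/5)(0.1170+0.0050) + (1/5)(0.3640+0.1170) + (1/5)(0.6530+0.3640) + (1/5)(1.0000+0.6530)
  = 0.0010 + 0.0244 + 0.0962 + 0.2034 + 0.3306 = 0.6556
G = 1 − 0.6556 = 0.3444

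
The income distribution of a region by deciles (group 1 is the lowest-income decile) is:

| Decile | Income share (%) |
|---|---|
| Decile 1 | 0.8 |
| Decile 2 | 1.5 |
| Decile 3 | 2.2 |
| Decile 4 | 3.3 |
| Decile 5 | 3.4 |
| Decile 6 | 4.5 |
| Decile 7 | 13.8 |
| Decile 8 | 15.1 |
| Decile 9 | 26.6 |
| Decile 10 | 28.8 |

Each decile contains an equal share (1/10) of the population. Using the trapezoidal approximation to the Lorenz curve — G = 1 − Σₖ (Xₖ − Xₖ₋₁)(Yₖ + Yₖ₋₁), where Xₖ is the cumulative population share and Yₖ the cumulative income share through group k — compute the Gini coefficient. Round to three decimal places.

0.525

Cumulative income shares Yₖ: 0.0080, 0.0230, 0.0450, 0.0780, 0.1120, 0.1570, 0.2950, 0.4460, 0.7120, 1.0000
Σ (Xₖ−Xₖ₋₁)(Yₖ+Yₖ₋₁) = (1/10)(0.0080+0.0000) + (1/10)(0.0230+0.0080) + (1/10)(0.0450+0.0230) + (1/10)(0.0780+0.0450) + (1/10)(0.1120+0.0780) + (1/10)(0.1570+0.1120) + (1/10)(0.2950+0.1570) + (1/10)(0.4460+0.2950) + (1/10)(0.7120+0.4460) + (1/10)(1.0000+0.7120)
  = 0.0008 + 0.0031 + 0.0068 + 0.0123 + 0.0190 + 0.0269 + 0.0452 + 0.0741 + 0.1158 + 0.1712 = 0.4752
G = 1 − 0.4752 = 0.5248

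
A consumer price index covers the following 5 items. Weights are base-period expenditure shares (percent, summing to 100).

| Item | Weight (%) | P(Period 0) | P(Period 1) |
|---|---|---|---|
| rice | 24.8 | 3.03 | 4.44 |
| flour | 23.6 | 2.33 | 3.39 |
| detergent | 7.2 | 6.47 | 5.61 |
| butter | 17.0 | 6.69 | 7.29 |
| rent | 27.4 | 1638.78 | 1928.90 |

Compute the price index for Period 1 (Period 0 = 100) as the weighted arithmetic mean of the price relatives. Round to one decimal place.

rice: 24.8 × (4.44/3.03) = 24.8 × 1.465347 = 36.3406
flour: 23.6 × (3.39/2.33) = 23.6 × 1.454936 = 34.3365
detergent: 7.2 × (5.61/6.47) = 7.2 × 0.867079 = 6.2430
butter: 17.0 × (7.29/6.69) = 17.0 × 1.089686 = 18.5247
rent: 27.4 × (1928.90/1638.78) = 27.4 × 1.177034 = 32.2507
Index = Σ wᵢ·(p₁ᵢ/p₀ᵢ) = 36.3406 + 34.3365 + 6.2430 + 18.5247 + 32.2507 = 127.6954

127.7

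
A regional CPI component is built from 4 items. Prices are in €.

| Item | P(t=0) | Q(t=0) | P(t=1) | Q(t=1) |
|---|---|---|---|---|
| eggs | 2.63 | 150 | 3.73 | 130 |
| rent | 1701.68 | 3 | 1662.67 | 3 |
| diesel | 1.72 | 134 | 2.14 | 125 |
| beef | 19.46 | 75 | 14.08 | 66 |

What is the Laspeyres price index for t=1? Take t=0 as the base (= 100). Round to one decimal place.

95.8

Laspeyres price index uses base-period quantities as weights.
ΣP(t=1)·Q(t=0) = 3.73×150 + 1662.67×3 + 2.14×134 + 14.08×75 = 559.5 + 4988.01 + 286.76 + 1056 = 6890.27
ΣP(t=0)·Q(t=0) = 2.63×150 + 1701.68×3 + 1.72×134 + 19.46×75 = 394.5 + 5105.04 + 230.48 + 1459.5 = 7189.52
Index = 6890.27 / 7189.52 × 100 = 95.8377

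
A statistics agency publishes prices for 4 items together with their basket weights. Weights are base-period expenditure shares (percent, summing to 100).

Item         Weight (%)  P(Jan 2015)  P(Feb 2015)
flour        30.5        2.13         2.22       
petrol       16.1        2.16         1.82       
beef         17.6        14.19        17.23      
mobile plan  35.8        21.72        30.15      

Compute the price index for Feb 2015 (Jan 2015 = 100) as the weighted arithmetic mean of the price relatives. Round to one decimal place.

flour: 30.5 × (2.22/2.13) = 30.5 × 1.042254 = 31.7887
petrol: 16.1 × (1.82/2.16) = 16.1 × 0.842593 = 13.5657
beef: 17.6 × (17.23/14.19) = 17.6 × 1.214235 = 21.3705
mobile plan: 35.8 × (30.15/21.72) = 35.8 × 1.388122 = 49.6948
Index = Σ wᵢ·(p₁ᵢ/p₀ᵢ) = 31.7887 + 13.5657 + 21.3705 + 49.6948 = 116.4198

116.4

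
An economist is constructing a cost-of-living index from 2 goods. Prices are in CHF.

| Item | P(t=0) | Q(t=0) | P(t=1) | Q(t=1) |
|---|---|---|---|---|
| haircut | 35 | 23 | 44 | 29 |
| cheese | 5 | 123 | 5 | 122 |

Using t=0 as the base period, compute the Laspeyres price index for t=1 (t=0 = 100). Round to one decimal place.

Laspeyres price index uses base-period quantities as weights.
ΣP(t=1)·Q(t=0) = 44×23 + 5×123 = 1012 + 615 = 1627
ΣP(t=0)·Q(t=0) = 35×23 + 5×123 = 805 + 615 = 1420
Index = 1627 / 1420 × 100 = 114.5775

114.6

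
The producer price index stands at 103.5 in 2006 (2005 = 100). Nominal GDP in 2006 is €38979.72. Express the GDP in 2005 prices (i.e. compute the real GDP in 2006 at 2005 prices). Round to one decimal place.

37661.6

Real = Nominal ÷ (Index/100) = 38979.72 ÷ (103.5/100)
     = 38979.72 ÷ 1.035 = 37661.5652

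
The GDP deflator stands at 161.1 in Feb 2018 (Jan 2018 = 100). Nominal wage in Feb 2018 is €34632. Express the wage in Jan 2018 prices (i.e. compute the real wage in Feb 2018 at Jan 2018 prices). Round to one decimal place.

Real = Nominal ÷ (Index/100) = 34632 ÷ (161.1/100)
     = 34632 ÷ 1.611 = 21497.2067

21497.2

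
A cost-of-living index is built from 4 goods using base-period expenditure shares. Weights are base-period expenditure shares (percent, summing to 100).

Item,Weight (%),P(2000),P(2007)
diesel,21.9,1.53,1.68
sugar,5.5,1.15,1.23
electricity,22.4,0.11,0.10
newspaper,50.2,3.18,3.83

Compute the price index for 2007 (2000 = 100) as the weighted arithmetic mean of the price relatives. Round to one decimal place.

110.8

diesel: 21.9 × (1.68/1.53) = 21.9 × 1.098039 = 24.0471
sugar: 5.5 × (1.23/1.15) = 5.5 × 1.069565 = 5.8826
electricity: 22.4 × (0.10/0.11) = 22.4 × 0.909091 = 20.3636
newspaper: 50.2 × (3.83/3.18) = 50.2 × 1.204403 = 60.4610
Index = Σ wᵢ·(p₁ᵢ/p₀ᵢ) = 24.0471 + 5.8826 + 20.3636 + 60.4610 = 110.7543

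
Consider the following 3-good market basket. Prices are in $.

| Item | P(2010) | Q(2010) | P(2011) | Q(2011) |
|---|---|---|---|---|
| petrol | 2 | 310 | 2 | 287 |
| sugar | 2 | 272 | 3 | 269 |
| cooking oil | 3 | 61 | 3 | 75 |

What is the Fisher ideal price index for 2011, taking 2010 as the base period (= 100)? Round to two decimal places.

Laspeyres component (base-period weights):
ΣP(2011)Q(2010) = 2×310 + 3×272 + 3×61 = 620 + 816 + 183 = 1619
ΣP(2010)Q(2010) = 2×310 + 2×272 + 3×61 = 620 + 544 + 183 = 1347
L = 1619 / 1347 × 100 = 120.1930
Paasche component (current-period weights):
ΣP(2011)Q(2011) = 2×287 + 3×269 + 3×75 = 574 + 807 + 225 = 1606
ΣP(2010)Q(2011) = 2×287 + 2×269 + 3×75 = 574 + 538 + 225 = 1337
P = 1606 / 1337 × 100 = 120.1197
Fisher = √(L × P) = √(120.1930 × 120.1197) = 120.1563

120.16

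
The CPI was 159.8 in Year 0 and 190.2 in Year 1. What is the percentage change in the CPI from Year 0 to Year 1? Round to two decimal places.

19.02%

Change = (190.2 − 159.8) / 159.8 × 100
       = 30.4 / 159.8 × 100 = 19.0238%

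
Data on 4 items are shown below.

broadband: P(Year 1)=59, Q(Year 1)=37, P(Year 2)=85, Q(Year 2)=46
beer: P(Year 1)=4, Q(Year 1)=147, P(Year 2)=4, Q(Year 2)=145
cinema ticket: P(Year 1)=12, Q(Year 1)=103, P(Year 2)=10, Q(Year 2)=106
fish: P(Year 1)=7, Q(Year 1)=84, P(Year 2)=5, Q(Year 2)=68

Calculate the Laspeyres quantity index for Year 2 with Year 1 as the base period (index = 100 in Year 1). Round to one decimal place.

109.7

Laspeyres quantity index uses base-period prices as weights.
ΣP(Year 1)·Q(Year 2) = 59×46 + 4×145 + 12×106 + 7×68 = 2714 + 580 + 1272 + 476 = 5042
ΣP(Year 1)·Q(Year 1) = 59×37 + 4×147 + 12×103 + 7×84 = 2183 + 588 + 1236 + 588 = 4595
Index = 5042 / 4595 × 100 = 109.7280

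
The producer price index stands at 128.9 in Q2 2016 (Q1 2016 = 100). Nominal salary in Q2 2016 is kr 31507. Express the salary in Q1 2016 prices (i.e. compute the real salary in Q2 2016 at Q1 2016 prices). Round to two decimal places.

24442.98

Real = Nominal ÷ (Index/100) = 31507 ÷ (128.9/100)
     = 31507 ÷ 1.289 = 24442.9791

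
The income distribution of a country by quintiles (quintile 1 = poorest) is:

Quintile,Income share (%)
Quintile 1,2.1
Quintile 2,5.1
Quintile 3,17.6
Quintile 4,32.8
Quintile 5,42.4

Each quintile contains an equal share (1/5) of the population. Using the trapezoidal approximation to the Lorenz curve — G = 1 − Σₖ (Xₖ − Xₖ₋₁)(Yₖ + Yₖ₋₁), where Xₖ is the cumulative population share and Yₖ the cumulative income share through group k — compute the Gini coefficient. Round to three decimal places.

0.433

Cumulative income shares Yₖ: 0.0210, 0.0720, 0.2480, 0.5760, 1.0000
Σ (Xₖ−Xₖ₋₁)(Yₖ+Yₖ₋₁) = (1/5)(0.0210+0.0000) + (1/5)(0.0720+0.0210) + (1/5)(0.2480+0.0720) + (1/5)(0.5760+0.2480) + (1/5)(1.0000+0.5760)
  = 0.0042 + 0.0186 + 0.0640 + 0.1648 + 0.3152 = 0.5668
G = 1 − 0.5668 = 0.4332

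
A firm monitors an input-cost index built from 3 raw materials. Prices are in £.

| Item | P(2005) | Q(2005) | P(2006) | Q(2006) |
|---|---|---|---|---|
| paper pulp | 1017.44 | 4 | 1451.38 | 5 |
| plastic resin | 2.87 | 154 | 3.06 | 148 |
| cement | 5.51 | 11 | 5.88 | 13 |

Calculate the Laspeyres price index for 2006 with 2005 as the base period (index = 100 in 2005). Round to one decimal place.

138.7

Laspeyres price index uses base-period quantities as weights.
ΣP(2006)·Q(2005) = 1451.38×4 + 3.06×154 + 5.88×11 = 5805.52 + 471.24 + 64.68 = 6341.44
ΣP(2005)·Q(2005) = 1017.44×4 + 2.87×154 + 5.51×11 = 4069.76 + 441.98 + 60.61 = 4572.35
Index = 6341.44 / 4572.35 × 100 = 138.6910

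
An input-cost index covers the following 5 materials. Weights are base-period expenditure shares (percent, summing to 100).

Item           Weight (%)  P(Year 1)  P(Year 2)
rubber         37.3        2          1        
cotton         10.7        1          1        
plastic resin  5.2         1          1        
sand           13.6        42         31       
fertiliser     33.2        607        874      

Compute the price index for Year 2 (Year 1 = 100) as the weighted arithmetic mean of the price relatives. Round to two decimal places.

92.39

rubber: 37.3 × (1/2) = 37.3 × 0.500000 = 18.6500
cotton: 10.7 × (1/1) = 10.7 × 1.000000 = 10.7000
plastic resin: 5.2 × (1/1) = 5.2 × 1.000000 = 5.2000
sand: 13.6 × (31/42) = 13.6 × 0.738095 = 10.0381
fertiliser: 33.2 × (874/607) = 33.2 × 1.439868 = 47.8036
Index = Σ wᵢ·(p₁ᵢ/p₀ᵢ) = 18.6500 + 10.7000 + 5.2000 + 10.0381 + 47.8036 = 92.3917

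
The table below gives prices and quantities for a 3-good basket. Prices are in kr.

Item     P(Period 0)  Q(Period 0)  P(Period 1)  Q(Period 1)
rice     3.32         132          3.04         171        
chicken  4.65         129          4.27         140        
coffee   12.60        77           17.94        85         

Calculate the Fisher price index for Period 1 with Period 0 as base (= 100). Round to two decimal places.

Laspeyres component (base-period weights):
ΣP(Period 1)Q(Period 0) = 3.04×132 + 4.27×129 + 17.94×77 = 401.28 + 550.83 + 1381.38 = 2333.49
ΣP(Period 0)Q(Period 0) = 3.32×132 + 4.65×129 + 12.60×77 = 438.24 + 599.85 + 970.2 = 2008.29
L = 2333.49 / 2008.29 × 100 = 116.1929
Paasche component (current-period weights):
ΣP(Period 1)Q(Period 1) = 3.04×171 + 4.27×140 + 17.94×85 = 519.84 + 597.8 + 1524.9 = 2642.54
ΣP(Period 0)Q(Period 1) = 3.32×171 + 4.65×140 + 12.60×85 = 567.72 + 651 + 1071 = 2289.72
P = 2642.54 / 2289.72 × 100 = 115.4089
Fisher = √(L × P) = √(116.1929 × 115.4089) = 115.8002

115.80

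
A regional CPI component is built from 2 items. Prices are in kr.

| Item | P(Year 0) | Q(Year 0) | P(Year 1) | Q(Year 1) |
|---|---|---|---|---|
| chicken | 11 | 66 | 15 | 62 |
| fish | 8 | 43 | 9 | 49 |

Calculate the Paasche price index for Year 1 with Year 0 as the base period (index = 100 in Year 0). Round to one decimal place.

127.7

Paasche price index uses current-period quantities as weights.
ΣP(Year 1)·Q(Year 1) = 15×62 + 9×49 = 930 + 441 = 1371
ΣP(Year 0)·Q(Year 1) = 11×62 + 8×49 = 682 + 392 = 1074
Index = 1371 / 1074 × 100 = 127.6536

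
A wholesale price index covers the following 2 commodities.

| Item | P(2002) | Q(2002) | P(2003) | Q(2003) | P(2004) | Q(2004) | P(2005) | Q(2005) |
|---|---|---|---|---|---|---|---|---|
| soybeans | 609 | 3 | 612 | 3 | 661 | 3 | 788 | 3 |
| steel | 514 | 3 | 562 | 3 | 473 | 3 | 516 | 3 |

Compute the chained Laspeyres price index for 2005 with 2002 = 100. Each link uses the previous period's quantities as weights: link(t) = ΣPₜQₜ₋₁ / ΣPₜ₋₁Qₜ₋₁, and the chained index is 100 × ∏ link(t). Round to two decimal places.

Link 2002→2003:
ΣP(2003)Q(2002) = 612×3 + 562×3 = 1836 + 1686 = 3522
ΣP(2002)Q(2002) = 609×3 + 514×3 = 1827 + 1542 = 3369
link = 3522/3369 = 1.045414
Link 2003→2004:
ΣP(2004)Q(2003) = 661×3 + 473×3 = 1983 + 1419 = 3402
ΣP(2003)Q(2003) = 612×3 + 562×3 = 1836 + 1686 = 3522
link = 3402/3522 = 0.965928
Link 2004→2005:
ΣP(2005)Q(2004) = 788×3 + 516×3 = 2364 + 1548 = 3912
ΣP(2004)Q(2004) = 661×3 + 473×3 = 1983 + 1419 = 3402
link = 3912/3402 = 1.149912
Chained index = 100 × 1.045414 × 0.965928 × 1.149912 = 116.1175

116.12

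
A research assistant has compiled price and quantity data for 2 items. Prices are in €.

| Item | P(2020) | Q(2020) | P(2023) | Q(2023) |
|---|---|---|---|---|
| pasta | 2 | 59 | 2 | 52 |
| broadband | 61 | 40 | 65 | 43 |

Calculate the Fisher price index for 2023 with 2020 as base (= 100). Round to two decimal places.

106.28

Laspeyres component (base-period weights):
ΣP(2023)Q(2020) = 2×59 + 65×40 = 118 + 2600 = 2718
ΣP(2020)Q(2020) = 2×59 + 61×40 = 118 + 2440 = 2558
L = 2718 / 2558 × 100 = 106.2549
Paasche component (current-period weights):
ΣP(2023)Q(2023) = 2×52 + 65×43 = 104 + 2795 = 2899
ΣP(2020)Q(2023) = 2×52 + 61×43 = 104 + 2623 = 2727
P = 2899 / 2727 × 100 = 106.3073
Fisher = √(L × P) = √(106.2549 × 106.3073) = 106.2811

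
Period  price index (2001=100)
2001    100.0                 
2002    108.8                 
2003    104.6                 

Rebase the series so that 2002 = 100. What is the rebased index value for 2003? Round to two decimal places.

96.14

Rebased(2003) = 104.6 / 108.8 × 100 = 96.1397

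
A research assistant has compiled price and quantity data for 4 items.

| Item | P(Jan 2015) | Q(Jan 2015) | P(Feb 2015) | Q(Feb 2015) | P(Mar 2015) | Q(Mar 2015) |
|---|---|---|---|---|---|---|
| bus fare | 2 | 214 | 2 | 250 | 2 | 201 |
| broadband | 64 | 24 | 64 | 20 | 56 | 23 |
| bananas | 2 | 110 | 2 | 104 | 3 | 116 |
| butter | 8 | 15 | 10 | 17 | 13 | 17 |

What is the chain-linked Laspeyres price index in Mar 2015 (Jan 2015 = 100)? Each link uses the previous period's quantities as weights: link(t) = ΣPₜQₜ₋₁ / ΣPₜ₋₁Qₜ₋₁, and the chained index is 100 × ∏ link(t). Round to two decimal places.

Link Jan 2015→Feb 2015:
ΣP(Feb 2015)Q(Jan 2015) = 2×214 + 64×24 + 2×110 + 10×15 = 428 + 1536 + 220 + 150 = 2334
ΣP(Jan 2015)Q(Jan 2015) = 2×214 + 64×24 + 2×110 + 8×15 = 428 + 1536 + 220 + 120 = 2304
link = 2334/2304 = 1.013021
Link Feb 2015→Mar 2015:
ΣP(Mar 2015)Q(Feb 2015) = 2×250 + 56×20 + 3×104 + 13×17 = 500 + 1120 + 312 + 221 = 2153
ΣP(Feb 2015)Q(Feb 2015) = 2×250 + 64×20 + 2×104 + 10×17 = 500 + 1280 + 208 + 170 = 2158
link = 2153/2158 = 0.997683
Chained index = 100 × 1.013021 × 0.997683 = 101.0674

101.07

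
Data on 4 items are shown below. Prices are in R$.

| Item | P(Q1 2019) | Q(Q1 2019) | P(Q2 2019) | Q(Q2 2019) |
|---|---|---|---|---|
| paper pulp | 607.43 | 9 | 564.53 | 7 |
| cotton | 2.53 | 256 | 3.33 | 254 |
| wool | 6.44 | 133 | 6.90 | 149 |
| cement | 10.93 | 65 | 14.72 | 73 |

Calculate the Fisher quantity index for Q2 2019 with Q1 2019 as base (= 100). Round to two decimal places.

Laspeyres component (base-period weights):
ΣP(Q1 2019)Q(Q2 2019) = 607.43×7 + 2.53×254 + 6.44×149 + 10.93×73 = 4252.01 + 642.62 + 959.56 + 797.89 = 6652.08
ΣP(Q1 2019)Q(Q1 2019) = 607.43×9 + 2.53×256 + 6.44×133 + 10.93×65 = 5466.87 + 647.68 + 856.52 + 710.45 = 7681.52
L = 6652.08 / 7681.52 × 100 = 86.5985
Paasche component (current-period weights):
ΣP(Q2 2019)Q(Q2 2019) = 564.53×7 + 3.33×254 + 6.90×149 + 14.72×73 = 3951.71 + 845.82 + 1028.1 + 1074.56 = 6900.19
ΣP(Q2 2019)Q(Q1 2019) = 564.53×9 + 3.33×256 + 6.90×133 + 14.72×65 = 5080.77 + 852.48 + 917.7 + 956.8 = 7807.75
P = 6900.19 / 7807.75 × 100 = 88.3762
Fisher = √(L × P) = √(86.5985 × 88.3762) = 87.4828

87.48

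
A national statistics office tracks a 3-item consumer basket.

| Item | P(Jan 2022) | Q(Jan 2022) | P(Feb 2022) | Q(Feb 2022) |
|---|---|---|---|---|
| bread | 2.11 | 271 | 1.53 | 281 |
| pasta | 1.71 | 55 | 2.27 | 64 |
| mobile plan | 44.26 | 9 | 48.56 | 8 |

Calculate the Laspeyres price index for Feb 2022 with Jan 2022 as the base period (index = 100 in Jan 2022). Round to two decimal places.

91.76

Laspeyres price index uses base-period quantities as weights.
ΣP(Feb 2022)·Q(Jan 2022) = 1.53×271 + 2.27×55 + 48.56×9 = 414.63 + 124.85 + 437.04 = 976.52
ΣP(Jan 2022)·Q(Jan 2022) = 2.11×271 + 1.71×55 + 44.26×9 = 571.81 + 94.05 + 398.34 = 1064.2
Index = 976.52 / 1064.2 × 100 = 91.7609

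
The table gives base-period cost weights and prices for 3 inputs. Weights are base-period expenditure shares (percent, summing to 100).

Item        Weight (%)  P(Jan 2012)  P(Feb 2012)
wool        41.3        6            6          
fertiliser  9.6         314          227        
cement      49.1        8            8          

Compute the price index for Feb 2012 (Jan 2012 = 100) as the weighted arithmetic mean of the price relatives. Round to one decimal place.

97.3

wool: 41.3 × (6/6) = 41.3 × 1.000000 = 41.3000
fertiliser: 9.6 × (227/314) = 9.6 × 0.722930 = 6.9401
cement: 49.1 × (8/8) = 49.1 × 1.000000 = 49.1000
Index = Σ wᵢ·(p₁ᵢ/p₀ᵢ) = 41.3000 + 6.9401 + 49.1000 = 97.3401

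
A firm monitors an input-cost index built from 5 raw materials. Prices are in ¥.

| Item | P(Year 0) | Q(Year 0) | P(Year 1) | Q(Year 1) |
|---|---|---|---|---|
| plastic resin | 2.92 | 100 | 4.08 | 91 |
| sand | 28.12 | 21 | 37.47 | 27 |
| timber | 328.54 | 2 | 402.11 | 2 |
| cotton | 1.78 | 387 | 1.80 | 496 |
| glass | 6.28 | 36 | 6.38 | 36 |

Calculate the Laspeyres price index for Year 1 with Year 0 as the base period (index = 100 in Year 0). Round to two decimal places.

Laspeyres price index uses base-period quantities as weights.
ΣP(Year 1)·Q(Year 0) = 4.08×100 + 37.47×21 + 402.11×2 + 1.80×387 + 6.38×36 = 408 + 786.87 + 804.22 + 696.6 + 229.68 = 2925.37
ΣP(Year 0)·Q(Year 0) = 2.92×100 + 28.12×21 + 328.54×2 + 1.78×387 + 6.28×36 = 292 + 590.52 + 657.08 + 688.86 + 226.08 = 2454.54
Index = 2925.37 / 2454.54 × 100 = 119.1820

119.18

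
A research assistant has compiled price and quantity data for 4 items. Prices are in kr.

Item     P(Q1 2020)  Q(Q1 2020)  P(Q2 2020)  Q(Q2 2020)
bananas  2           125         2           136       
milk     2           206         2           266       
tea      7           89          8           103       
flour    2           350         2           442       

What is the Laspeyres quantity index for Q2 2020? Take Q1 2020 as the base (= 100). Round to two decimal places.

121.36

Laspeyres quantity index uses base-period prices as weights.
ΣP(Q1 2020)·Q(Q2 2020) = 2×136 + 2×266 + 7×103 + 2×442 = 272 + 532 + 721 + 884 = 2409
ΣP(Q1 2020)·Q(Q1 2020) = 2×125 + 2×206 + 7×89 + 2×350 = 250 + 412 + 623 + 700 = 1985
Index = 2409 / 1985 × 100 = 121.3602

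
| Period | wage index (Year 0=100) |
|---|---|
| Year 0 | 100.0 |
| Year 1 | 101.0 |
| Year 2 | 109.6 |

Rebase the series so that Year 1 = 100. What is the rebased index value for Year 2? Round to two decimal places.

108.51

Rebased(Year 2) = 109.6 / 101.0 × 100 = 108.5149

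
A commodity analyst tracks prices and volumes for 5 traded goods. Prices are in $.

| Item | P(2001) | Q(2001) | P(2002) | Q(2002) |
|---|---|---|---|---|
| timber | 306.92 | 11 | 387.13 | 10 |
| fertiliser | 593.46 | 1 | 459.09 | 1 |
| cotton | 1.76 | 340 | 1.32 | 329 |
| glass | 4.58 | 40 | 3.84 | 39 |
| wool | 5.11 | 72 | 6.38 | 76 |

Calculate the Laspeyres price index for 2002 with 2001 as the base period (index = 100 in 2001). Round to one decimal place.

Laspeyres price index uses base-period quantities as weights.
ΣP(2002)·Q(2001) = 387.13×11 + 459.09×1 + 1.32×340 + 3.84×40 + 6.38×72 = 4258.43 + 459.09 + 448.8 + 153.6 + 459.36 = 5779.28
ΣP(2001)·Q(2001) = 306.92×11 + 593.46×1 + 1.76×340 + 4.58×40 + 5.11×72 = 3376.12 + 593.46 + 598.4 + 183.2 + 367.92 = 5119.1
Index = 5779.28 / 5119.1 × 100 = 112.8964

112.9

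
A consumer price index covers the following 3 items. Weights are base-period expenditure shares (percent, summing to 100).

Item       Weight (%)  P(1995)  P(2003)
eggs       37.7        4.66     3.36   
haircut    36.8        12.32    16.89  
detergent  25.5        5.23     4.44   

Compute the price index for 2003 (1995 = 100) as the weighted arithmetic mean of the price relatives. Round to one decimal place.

eggs: 37.7 × (3.36/4.66) = 37.7 × 0.721030 = 27.1828
haircut: 36.8 × (16.89/12.32) = 36.8 × 1.370942 = 50.4506
detergent: 25.5 × (4.44/5.23) = 25.5 × 0.848948 = 21.6482
Index = Σ wᵢ·(p₁ᵢ/p₀ᵢ) = 27.1828 + 50.4506 + 21.6482 = 99.2817

99.3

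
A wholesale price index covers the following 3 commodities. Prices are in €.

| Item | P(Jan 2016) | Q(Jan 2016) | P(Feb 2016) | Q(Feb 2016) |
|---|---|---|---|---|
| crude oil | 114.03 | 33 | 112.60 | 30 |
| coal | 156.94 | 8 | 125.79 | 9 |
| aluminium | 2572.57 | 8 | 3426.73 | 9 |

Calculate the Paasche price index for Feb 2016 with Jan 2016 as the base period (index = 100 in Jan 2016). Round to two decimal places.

Paasche price index uses current-period quantities as weights.
ΣP(Feb 2016)·Q(Feb 2016) = 112.60×30 + 125.79×9 + 3426.73×9 = 3378 + 1132.11 + 30840.57 = 35350.68
ΣP(Jan 2016)·Q(Feb 2016) = 114.03×30 + 156.94×9 + 2572.57×9 = 3420.9 + 1412.46 + 23153.13 = 27986.49
Index = 35350.68 / 27986.49 × 100 = 126.3134

126.31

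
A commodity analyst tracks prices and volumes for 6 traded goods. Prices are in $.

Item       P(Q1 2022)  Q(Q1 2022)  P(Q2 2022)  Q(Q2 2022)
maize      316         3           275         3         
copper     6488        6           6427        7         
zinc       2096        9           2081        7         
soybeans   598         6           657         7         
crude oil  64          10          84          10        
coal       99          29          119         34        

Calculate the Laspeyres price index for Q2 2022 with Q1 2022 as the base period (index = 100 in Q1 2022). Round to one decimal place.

100.8

Laspeyres price index uses base-period quantities as weights.
ΣP(Q2 2022)·Q(Q1 2022) = 275×3 + 6427×6 + 2081×9 + 657×6 + 84×10 + 119×29 = 825 + 38562 + 18729 + 3942 + 840 + 3451 = 66349
ΣP(Q1 2022)·Q(Q1 2022) = 316×3 + 6488×6 + 2096×9 + 598×6 + 64×10 + 99×29 = 948 + 38928 + 18864 + 3588 + 640 + 2871 = 65839
Index = 66349 / 65839 × 100 = 100.7746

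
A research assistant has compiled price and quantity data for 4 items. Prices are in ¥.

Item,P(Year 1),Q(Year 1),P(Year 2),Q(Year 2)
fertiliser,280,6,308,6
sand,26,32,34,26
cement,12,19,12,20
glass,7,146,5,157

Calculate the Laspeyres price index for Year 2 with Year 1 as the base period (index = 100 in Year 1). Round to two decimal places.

Laspeyres price index uses base-period quantities as weights.
ΣP(Year 2)·Q(Year 1) = 308×6 + 34×32 + 12×19 + 5×146 = 1848 + 1088 + 228 + 730 = 3894
ΣP(Year 1)·Q(Year 1) = 280×6 + 26×32 + 12×19 + 7×146 = 1680 + 832 + 228 + 1022 = 3762
Index = 3894 / 3762 × 100 = 103.5088

103.51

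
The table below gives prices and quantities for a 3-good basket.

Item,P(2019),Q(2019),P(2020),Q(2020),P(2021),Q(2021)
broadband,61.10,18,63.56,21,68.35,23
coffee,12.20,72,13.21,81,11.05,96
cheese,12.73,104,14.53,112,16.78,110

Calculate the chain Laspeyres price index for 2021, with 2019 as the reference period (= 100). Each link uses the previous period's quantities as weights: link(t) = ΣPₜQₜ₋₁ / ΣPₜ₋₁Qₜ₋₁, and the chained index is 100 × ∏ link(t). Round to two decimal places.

114.02

Link 2019→2020:
ΣP(2020)Q(2019) = 63.56×18 + 13.21×72 + 14.53×104 = 1144.08 + 951.12 + 1511.12 = 3606.32
ΣP(2019)Q(2019) = 61.10×18 + 12.20×72 + 12.73×104 = 1099.8 + 878.4 + 1323.92 = 3302.12
link = 3606.32/3302.12 = 1.092123
Link 2020→2021:
ΣP(2021)Q(2020) = 68.35×21 + 11.05×81 + 16.78×112 = 1435.35 + 895.05 + 1879.36 = 4209.76
ΣP(2020)Q(2020) = 63.56×21 + 13.21×81 + 14.53×112 = 1334.76 + 1070.01 + 1627.36 = 4032.13
link = 4209.76/4032.13 = 1.044054
Chained index = 100 × 1.092123 × 1.044054 = 114.0235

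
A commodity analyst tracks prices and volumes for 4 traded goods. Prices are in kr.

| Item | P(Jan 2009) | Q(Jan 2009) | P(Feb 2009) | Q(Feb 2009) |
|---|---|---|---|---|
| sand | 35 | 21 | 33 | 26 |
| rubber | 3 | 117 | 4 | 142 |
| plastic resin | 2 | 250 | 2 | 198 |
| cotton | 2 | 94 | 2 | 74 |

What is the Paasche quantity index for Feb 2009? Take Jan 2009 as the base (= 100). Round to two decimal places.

Paasche quantity index uses current-period prices as weights.
ΣP(Feb 2009)·Q(Feb 2009) = 33×26 + 4×142 + 2×198 + 2×74 = 858 + 568 + 396 + 148 = 1970
ΣP(Feb 2009)·Q(Jan 2009) = 33×21 + 4×117 + 2×250 + 2×94 = 693 + 468 + 500 + 188 = 1849
Index = 1970 / 1849 × 100 = 106.5441

106.54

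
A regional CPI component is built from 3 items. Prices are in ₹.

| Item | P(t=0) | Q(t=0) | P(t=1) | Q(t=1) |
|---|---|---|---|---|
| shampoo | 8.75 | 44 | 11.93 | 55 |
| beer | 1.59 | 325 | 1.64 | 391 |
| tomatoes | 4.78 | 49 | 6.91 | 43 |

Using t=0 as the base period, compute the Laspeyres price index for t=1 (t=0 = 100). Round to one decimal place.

Laspeyres price index uses base-period quantities as weights.
ΣP(t=1)·Q(t=0) = 11.93×44 + 1.64×325 + 6.91×49 = 524.92 + 533 + 338.59 = 1396.51
ΣP(t=0)·Q(t=0) = 8.75×44 + 1.59×325 + 4.78×49 = 385 + 516.75 + 234.22 = 1135.97
Index = 1396.51 / 1135.97 × 100 = 122.9355

122.9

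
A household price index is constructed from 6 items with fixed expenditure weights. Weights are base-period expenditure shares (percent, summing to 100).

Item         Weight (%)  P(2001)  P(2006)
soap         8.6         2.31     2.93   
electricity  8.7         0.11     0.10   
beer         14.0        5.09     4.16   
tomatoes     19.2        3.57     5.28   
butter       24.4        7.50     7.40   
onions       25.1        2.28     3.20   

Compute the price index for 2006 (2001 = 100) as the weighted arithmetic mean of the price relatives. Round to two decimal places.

117.96

soap: 8.6 × (2.93/2.31) = 8.6 × 1.268398 = 10.9082
electricity: 8.7 × (0.10/0.11) = 8.7 × 0.909091 = 7.9091
beer: 14.0 × (4.16/5.09) = 14.0 × 0.817289 = 11.4420
tomatoes: 19.2 × (5.28/3.57) = 19.2 × 1.478992 = 28.3966
butter: 24.4 × (7.40/7.50) = 24.4 × 0.986667 = 24.0747
onions: 25.1 × (3.20/2.28) = 25.1 × 1.403509 = 35.2281
Index = Σ wᵢ·(p₁ᵢ/p₀ᵢ) = 10.9082 + 7.9091 + 11.4420 + 28.3966 + 24.0747 + 35.2281 = 117.9587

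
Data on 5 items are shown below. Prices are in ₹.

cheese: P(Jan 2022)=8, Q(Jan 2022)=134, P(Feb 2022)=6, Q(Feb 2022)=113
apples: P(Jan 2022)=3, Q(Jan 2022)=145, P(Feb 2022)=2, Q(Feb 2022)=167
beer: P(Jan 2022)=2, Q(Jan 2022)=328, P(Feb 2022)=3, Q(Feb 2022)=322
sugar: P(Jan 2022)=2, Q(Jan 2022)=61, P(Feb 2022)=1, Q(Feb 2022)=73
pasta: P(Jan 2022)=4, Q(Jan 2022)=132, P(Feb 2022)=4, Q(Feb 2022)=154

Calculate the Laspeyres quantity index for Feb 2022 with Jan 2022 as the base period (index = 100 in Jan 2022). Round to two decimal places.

Laspeyres quantity index uses base-period prices as weights.
ΣP(Jan 2022)·Q(Feb 2022) = 8×113 + 3×167 + 2×322 + 2×73 + 4×154 = 904 + 501 + 644 + 146 + 616 = 2811
ΣP(Jan 2022)·Q(Jan 2022) = 8×134 + 3×145 + 2×328 + 2×61 + 4×132 = 1072 + 435 + 656 + 122 + 528 = 2813
Index = 2811 / 2813 × 100 = 99.9289

99.93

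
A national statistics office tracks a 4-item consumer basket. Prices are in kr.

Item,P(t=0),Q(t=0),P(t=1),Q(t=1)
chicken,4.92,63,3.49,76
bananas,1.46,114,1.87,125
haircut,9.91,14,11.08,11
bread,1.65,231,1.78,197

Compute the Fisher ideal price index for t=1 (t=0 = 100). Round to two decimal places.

Laspeyres component (base-period weights):
ΣP(t=1)Q(t=0) = 3.49×63 + 1.87×114 + 11.08×14 + 1.78×231 = 219.87 + 213.18 + 155.12 + 411.18 = 999.35
ΣP(t=0)Q(t=0) = 4.92×63 + 1.46×114 + 9.91×14 + 1.65×231 = 309.96 + 166.44 + 138.74 + 381.15 = 996.29
L = 999.35 / 996.29 × 100 = 100.3071
Paasche component (current-period weights):
ΣP(t=1)Q(t=1) = 3.49×76 + 1.87×125 + 11.08×11 + 1.78×197 = 265.24 + 233.75 + 121.88 + 350.66 = 971.53
ΣP(t=0)Q(t=1) = 4.92×76 + 1.46×125 + 9.91×11 + 1.65×197 = 373.92 + 182.5 + 109.01 + 325.05 = 990.48
P = 971.53 / 990.48 × 100 = 98.0868
Fisher = √(L × P) = √(100.3071 × 98.0868) = 99.1908

99.19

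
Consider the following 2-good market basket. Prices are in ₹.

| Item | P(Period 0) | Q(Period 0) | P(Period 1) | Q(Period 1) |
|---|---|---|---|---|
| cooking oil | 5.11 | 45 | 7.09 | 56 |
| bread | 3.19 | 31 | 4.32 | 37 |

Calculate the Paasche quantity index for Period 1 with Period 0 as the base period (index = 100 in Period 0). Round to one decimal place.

122.9

Paasche quantity index uses current-period prices as weights.
ΣP(Period 1)·Q(Period 1) = 7.09×56 + 4.32×37 = 397.04 + 159.84 = 556.88
ΣP(Period 1)·Q(Period 0) = 7.09×45 + 4.32×31 = 319.05 + 133.92 = 452.97
Index = 556.88 / 452.97 × 100 = 122.9397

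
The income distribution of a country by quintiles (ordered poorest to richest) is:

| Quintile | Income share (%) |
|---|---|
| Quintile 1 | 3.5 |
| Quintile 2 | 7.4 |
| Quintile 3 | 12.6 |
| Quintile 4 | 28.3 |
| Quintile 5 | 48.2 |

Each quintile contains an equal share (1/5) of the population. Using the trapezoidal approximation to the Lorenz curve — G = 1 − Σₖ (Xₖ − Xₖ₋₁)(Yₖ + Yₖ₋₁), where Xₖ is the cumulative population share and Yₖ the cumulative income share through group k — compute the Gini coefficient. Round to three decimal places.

Cumulative income shares Yₖ: 0.0350, 0.1090, 0.2350, 0.5180, 1.0000
Σ (Xₖ−Xₖ₋₁)(Yₖ+Yₖ₋₁) = (1/5)(0.0350+0.0000) + (1/5)(0.1090+0.0350) + (1/5)(0.2350+0.1090) + (1/5)(0.5180+0.2350) + (1/5)(1.0000+0.5180)
  = 0.0070 + 0.0288 + 0.0688 + 0.1506 + 0.3036 = 0.5588
G = 1 − 0.5588 = 0.4412

0.441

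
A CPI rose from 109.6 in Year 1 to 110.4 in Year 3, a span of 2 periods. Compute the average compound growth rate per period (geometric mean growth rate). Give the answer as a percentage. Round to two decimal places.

0.36%

Growth factor = (110.4/109.6)^(1/2) = (1.007299)^(1/2) = 1.003643
Growth rate = 1.003643 − 1 = 0.003643 = 0.3643%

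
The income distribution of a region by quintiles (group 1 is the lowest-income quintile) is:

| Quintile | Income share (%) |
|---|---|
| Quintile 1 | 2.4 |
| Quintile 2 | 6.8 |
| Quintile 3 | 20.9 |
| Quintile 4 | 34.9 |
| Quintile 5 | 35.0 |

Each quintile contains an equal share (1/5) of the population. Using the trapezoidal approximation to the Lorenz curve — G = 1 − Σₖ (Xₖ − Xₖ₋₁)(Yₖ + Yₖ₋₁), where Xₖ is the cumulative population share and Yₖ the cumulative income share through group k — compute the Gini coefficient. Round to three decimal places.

0.373

Cumulative income shares Yₖ: 0.0240, 0.0920, 0.3010, 0.6500, 1.0000
Σ (Xₖ−Xₖ₋₁)(Yₖ+Yₖ₋₁) = (1/5)(0.0240+0.0000) + (1/5)(0.0920+0.0240) + (1/5)(0.3010+0.0920) + (1/5)(0.6500+0.3010) + (1/5)(1.0000+0.6500)
  = 0.0048 + 0.0232 + 0.0786 + 0.1902 + 0.3300 = 0.6268
G = 1 − 0.6268 = 0.3732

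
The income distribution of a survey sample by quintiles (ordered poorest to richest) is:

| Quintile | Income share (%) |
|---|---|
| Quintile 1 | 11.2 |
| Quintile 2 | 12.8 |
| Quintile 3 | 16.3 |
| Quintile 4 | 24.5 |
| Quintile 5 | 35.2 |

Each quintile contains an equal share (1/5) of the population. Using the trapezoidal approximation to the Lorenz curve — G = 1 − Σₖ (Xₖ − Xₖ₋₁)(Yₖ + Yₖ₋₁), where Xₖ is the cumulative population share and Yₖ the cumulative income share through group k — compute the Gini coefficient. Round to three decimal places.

Cumulative income shares Yₖ: 0.1120, 0.2400, 0.4030, 0.6480, 1.0000
Σ (Xₖ−Xₖ₋₁)(Yₖ+Yₖ₋₁) = (1/5)(0.1120+0.0000) + (1/5)(0.2400+0.1120) + (1/5)(0.4030+0.2400) + (1/5)(0.6480+0.4030) + (1/5)(1.0000+0.6480)
  = 0.0224 + 0.0704 + 0.1286 + 0.2102 + 0.3296 = 0.7612
G = 1 − 0.7612 = 0.2388

0.239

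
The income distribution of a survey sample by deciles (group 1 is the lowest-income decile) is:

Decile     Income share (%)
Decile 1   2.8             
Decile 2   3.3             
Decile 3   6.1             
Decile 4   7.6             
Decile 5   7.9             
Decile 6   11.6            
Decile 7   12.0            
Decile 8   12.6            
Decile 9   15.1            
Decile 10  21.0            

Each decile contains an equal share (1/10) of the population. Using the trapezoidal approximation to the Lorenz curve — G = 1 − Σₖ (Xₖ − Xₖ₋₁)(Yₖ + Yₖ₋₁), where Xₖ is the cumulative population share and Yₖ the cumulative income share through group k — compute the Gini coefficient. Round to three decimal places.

0.296

Cumulative income shares Yₖ: 0.0280, 0.0610, 0.1220, 0.1980, 0.2770, 0.3930, 0.5130, 0.6390, 0.7900, 1.0000
Σ (Xₖ−Xₖ₋₁)(Yₖ+Yₖ₋₁) = (1/10)(0.0280+0.0000) + (1/10)(0.0610+0.0280) + (1/10)(0.1220+0.0610) + (1/10)(0.1980+0.1220) + (1/10)(0.2770+0.1980) + (1/10)(0.3930+0.2770) + (1/10)(0.5130+0.3930) + (1/10)(0.6390+0.5130) + (1/10)(0.7900+0.6390) + (1/10)(1.0000+0.7900)
  = 0.0028 + 0.0089 + 0.0183 + 0.0320 + 0.0475 + 0.0670 + 0.0906 + 0.1152 + 0.1429 + 0.1790 = 0.7042
G = 1 − 0.7042 = 0.2958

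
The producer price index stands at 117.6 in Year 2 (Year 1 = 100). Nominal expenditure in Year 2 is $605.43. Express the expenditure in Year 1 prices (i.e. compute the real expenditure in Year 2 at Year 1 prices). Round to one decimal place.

514.8

Real = Nominal ÷ (Index/100) = 605.43 ÷ (117.6/100)
     = 605.43 ÷ 1.176 = 514.8214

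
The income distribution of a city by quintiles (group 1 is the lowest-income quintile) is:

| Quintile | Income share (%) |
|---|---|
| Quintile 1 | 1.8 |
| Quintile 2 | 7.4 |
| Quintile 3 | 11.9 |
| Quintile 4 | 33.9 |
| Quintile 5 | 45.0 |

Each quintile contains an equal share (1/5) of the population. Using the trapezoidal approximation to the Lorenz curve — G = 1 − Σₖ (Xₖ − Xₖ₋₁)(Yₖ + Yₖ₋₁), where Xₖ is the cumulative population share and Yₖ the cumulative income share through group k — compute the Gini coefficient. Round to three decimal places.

Cumulative income shares Yₖ: 0.0180, 0.0920, 0.2110, 0.5500, 1.0000
Σ (Xₖ−Xₖ₋₁)(Yₖ+Yₖ₋₁) = (1/5)(0.0180+0.0000) + (1/5)(0.0920+0.0180) + (1/5)(0.2110+0.0920) + (1/5)(0.5500+0.2110) + (1/5)(1.0000+0.5500)
  = 0.0036 + 0.0220 + 0.0606 + 0.1522 + 0.3100 = 0.5484
G = 1 − 0.5484 = 0.4516

0.452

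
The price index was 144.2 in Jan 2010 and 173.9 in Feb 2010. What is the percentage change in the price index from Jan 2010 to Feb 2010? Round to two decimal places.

Change = (173.9 − 144.2) / 144.2 × 100
       = 29.7 / 144.2 × 100 = 20.5964%

20.60%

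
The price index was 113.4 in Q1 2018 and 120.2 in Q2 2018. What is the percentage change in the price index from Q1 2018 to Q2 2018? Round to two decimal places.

6.00%

Change = (120.2 − 113.4) / 113.4 × 100
       = 6.8 / 113.4 × 100 = 5.9965%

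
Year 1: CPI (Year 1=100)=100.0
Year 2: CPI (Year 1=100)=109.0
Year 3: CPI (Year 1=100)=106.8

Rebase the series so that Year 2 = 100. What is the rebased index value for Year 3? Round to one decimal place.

98.0

Rebased(Year 3) = 106.8 / 109.0 × 100 = 97.9817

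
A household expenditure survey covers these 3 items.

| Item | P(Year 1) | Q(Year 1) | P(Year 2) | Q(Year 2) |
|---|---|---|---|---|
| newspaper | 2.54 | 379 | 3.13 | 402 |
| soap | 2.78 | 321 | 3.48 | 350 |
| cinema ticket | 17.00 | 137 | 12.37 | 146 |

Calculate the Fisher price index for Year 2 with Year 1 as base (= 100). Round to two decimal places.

Laspeyres component (base-period weights):
ΣP(Year 2)Q(Year 1) = 3.13×379 + 3.48×321 + 12.37×137 = 1186.27 + 1117.08 + 1694.69 = 3998.04
ΣP(Year 1)Q(Year 1) = 2.54×379 + 2.78×321 + 17.00×137 = 962.66 + 892.38 + 2329 = 4184.04
L = 3998.04 / 4184.04 × 100 = 95.5545
Paasche component (current-period weights):
ΣP(Year 2)Q(Year 2) = 3.13×402 + 3.48×350 + 12.37×146 = 1258.26 + 1218 + 1806.02 = 4282.28
ΣP(Year 1)Q(Year 2) = 2.54×402 + 2.78×350 + 17.00×146 = 1021.08 + 973 + 2482 = 4476.08
P = 4282.28 / 4476.08 × 100 = 95.6703
Fisher = √(L × P) = √(95.5545 × 95.6703) = 95.6124

95.61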